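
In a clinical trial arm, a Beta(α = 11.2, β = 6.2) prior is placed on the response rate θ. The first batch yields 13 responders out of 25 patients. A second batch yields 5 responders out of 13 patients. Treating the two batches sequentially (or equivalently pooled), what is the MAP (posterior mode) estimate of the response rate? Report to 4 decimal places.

The Beta prior is conjugate to a Binomial/Bernoulli likelihood; the update adds successes to α and failures to β.
After batch 1: Beta(11.2+13, 6.2+12) = Beta(24.2, 18.2).
After batch 2: Beta(24.2+5, 18.2+8) = Beta(29.2, 26.2).
Mode of Beta(a,b) for a,b>1 is (a−1)/(a+b−2) = 28.2/53.4 = 0.5281.

0.5281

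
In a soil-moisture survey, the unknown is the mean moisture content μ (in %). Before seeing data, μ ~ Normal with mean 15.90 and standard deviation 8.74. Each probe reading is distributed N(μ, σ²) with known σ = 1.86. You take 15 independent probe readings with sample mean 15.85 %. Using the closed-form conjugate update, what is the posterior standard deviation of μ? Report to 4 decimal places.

For Normal data with known variance σ², a Normal(μ₀, σ₀²) prior on μ is conjugate. Posterior precision = 1/σ₀² + n/σ²; posterior mean is the precision-weighted average of μ₀ and x̄.
σ₀² = 8.74² = 76.3876, σ² = 1.86² = 3.4596; σ² + n·σ₀² = 3.4596 + 15·76.3876 = 1149.2736.
Posterior precision = 1/σ₀² + n/σ² = 1/76.3876 + 15/3.4596 = (σ² + n·σ₀²)/(σ₀²σ²) = 1149.2736/(76.3876·3.4596); posterior variance σₙ² = σ₀²σ²/(σ² + n·σ₀²) = 76.3876·3.4596/1149.2736 = 0.229946.
Posterior SD = √σₙ² = √(76.3876·3.4596/1149.2736) = 0.4795.

0.4795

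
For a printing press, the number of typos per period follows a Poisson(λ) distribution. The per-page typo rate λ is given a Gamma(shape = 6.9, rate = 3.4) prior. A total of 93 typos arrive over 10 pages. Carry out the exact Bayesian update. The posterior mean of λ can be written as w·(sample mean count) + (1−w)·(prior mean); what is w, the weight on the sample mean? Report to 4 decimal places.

With a Gamma(shape α, rate β) prior, the Poisson likelihood is conjugate: the posterior is Gamma(α + ΣXᵢ, β + n).
Posterior mean = (α₀+S)/(β₀+n) = [n/(β₀+n)]·(S/n) + [β₀/(β₀+n)]·(α₀/β₀), so only n and β₀ enter the weight.
Weight on data w = n/(β₀+n) = 10/(3.4+10) = 10/13.4 = 0.7463.

0.7463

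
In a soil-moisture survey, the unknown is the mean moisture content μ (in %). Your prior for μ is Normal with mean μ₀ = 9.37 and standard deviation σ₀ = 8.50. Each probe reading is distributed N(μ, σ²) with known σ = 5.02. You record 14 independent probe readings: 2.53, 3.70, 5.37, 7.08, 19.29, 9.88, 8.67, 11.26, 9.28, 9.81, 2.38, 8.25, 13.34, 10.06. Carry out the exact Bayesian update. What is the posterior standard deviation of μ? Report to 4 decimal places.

1.3252

For Normal data with known variance σ², a Normal(μ₀, σ₀²) prior on μ is conjugate. Posterior precision = 1/σ₀² + n/σ²; posterior mean is the precision-weighted average of μ₀ and x̄.
σ₀² = 8.50² = 72.25, σ² = 5.02² = 25.2004; σ² + n·σ₀² = 25.2004 + 14·72.25 = 1036.7004.
Posterior precision = 1/σ₀² + n/σ² = 1/72.25 + 14/25.2004 = (σ² + n·σ₀²)/(σ₀²σ²) = 1036.7004/(72.25·25.2004); posterior variance σₙ² = σ₀²σ²/(σ² + n·σ₀²) = 72.25·25.2004/1036.7004 = 1.756273.
Posterior SD = √σₙ² = √(72.25·25.2004/1036.7004) = 1.3252.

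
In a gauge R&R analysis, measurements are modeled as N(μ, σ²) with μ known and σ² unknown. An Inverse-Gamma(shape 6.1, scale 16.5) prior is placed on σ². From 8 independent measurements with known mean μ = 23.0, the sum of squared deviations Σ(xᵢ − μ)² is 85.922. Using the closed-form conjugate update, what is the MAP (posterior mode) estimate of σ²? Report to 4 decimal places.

With known mean μ and an Inverse-Gamma(α, β) prior on σ², the Normal likelihood is conjugate: posterior is Inv-Gamma(α + n/2, β + Σ(xᵢ−μ)²/2).
Posterior: Inv-Gamma(6.1 + 8/2, 16.5 + 85.922/2) = Inv-Gamma(10.10, 59.4610).
Mode = β/(α+1) = 59.4610/11.10 = 5.3568.

5.3568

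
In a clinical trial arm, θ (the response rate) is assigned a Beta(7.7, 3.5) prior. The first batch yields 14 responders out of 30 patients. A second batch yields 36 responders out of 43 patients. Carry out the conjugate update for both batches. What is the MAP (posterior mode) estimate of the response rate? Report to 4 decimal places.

0.6898

The Beta prior is conjugate to a Binomial/Bernoulli likelihood; the update adds successes to α and failures to β.
After batch 1: Beta(7.7+14, 3.5+16) = Beta(21.7, 19.5).
After batch 2: Beta(21.7+36, 19.5+7) = Beta(57.7, 26.5).
Mode of Beta(a,b) for a,b>1 is (a−1)/(a+b−2) = 56.7/82.2 = 0.6898.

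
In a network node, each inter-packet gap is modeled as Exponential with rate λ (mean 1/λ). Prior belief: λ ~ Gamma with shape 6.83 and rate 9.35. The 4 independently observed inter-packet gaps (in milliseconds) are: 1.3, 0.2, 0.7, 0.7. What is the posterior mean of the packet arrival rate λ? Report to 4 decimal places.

With a Gamma(shape α, rate β) prior on the exponential rate λ, the posterior after n observations with total T = Σxᵢ is Gamma(α+n, β+T).
Sum of observations T = 2.9 milliseconds; n = 4.
Posterior: Gamma(6.83+4, 9.35+2.9) = Gamma(10.83, 12.25).
Posterior mean of λ = α/β = 10.83/12.25 = 0.8841.

0.8841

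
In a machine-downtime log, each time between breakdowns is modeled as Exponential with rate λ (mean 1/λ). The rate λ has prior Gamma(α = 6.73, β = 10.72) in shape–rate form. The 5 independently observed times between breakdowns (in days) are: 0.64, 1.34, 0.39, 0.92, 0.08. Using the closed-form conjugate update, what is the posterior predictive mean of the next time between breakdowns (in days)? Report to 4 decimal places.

1.3131

With a Gamma(shape α, rate β) prior on the exponential rate λ, the posterior after n observations with total T = Σxᵢ is Gamma(α+n, β+T).
Sum of observations T = 3.37 days; n = 5.
Posterior: Gamma(6.73+5, 10.72+3.37) = Gamma(11.73, 14.09).
The predictive distribution for the next observation is Lomax; its mean is β/(α−1) = 14.09/10.73 = 1.3131.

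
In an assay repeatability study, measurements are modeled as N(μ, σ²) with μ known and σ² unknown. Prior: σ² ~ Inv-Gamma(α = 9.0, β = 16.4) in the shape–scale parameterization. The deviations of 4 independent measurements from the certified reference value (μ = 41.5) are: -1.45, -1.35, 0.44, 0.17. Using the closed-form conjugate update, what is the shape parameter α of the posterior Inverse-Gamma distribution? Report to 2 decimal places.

With known mean μ and an Inverse-Gamma(α, β) prior on σ², the Normal likelihood is conjugate: posterior is Inv-Gamma(α + n/2, β + Σ(xᵢ−μ)²/2).
Σ(xᵢ−μ)² = (-1.45)² + (-1.35)² + (0.44)² + (0.17)² = 4.1475.
Posterior: Inv-Gamma(9.0 + 4/2, 16.4 + 4.1475/2) = Inv-Gamma(11.00, 18.47375).
Posterior α = 11.00.

11.00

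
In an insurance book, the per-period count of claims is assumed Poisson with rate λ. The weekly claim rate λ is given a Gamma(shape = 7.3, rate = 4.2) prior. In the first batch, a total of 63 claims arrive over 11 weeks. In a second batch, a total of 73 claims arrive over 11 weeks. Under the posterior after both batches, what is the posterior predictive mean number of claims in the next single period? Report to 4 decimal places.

5.4695

With a Gamma(shape α, rate β) prior, the Poisson likelihood is conjugate: the posterior is Gamma(α + ΣXᵢ, β + n).
After batch 1: Gamma(α+S, β+n) = Gamma(7.3+63, 4.2+11) = Gamma(70.3, 15.2).
After batch 2: Gamma(α+S, β+n) = Gamma(70.3+73, 15.2+11) = Gamma(143.3, 26.2).
The predictive distribution for one future period is NegBinom with mean α/β = 5.4695.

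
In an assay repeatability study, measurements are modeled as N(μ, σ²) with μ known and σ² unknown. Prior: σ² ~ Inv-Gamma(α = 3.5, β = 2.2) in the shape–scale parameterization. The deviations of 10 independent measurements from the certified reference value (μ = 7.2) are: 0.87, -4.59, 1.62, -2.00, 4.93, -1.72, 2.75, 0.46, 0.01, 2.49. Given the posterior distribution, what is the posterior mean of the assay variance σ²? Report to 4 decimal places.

4.9391

With known mean μ and an Inverse-Gamma(α, β) prior on σ², the Normal likelihood is conjugate: posterior is Inv-Gamma(α + n/2, β + Σ(xᵢ−μ)²/2).
Σ(xᵢ−μ)² = (0.87)² + (-4.59)² + (1.62)² + (-2.00)² + (4.93)² + (-1.72)² + (2.75)² + (0.46)² + (0.01)² + (2.49)² = 69.6870.
Posterior: Inv-Gamma(3.5 + 10/2, 2.2 + 69.6870/2) = Inv-Gamma(8.50, 37.04350).
E[σ²|data] = β/(α−1) = 37.04350/7.50 = 4.9391.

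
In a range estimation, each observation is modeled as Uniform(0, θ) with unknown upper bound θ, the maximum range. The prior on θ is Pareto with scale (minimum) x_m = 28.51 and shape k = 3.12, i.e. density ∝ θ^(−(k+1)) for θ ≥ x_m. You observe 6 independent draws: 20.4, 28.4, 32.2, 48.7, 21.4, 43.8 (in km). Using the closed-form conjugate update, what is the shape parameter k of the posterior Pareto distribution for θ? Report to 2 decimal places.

A Pareto(scale x_m, shape k) prior on the upper bound θ of Uniform(0, θ) is conjugate: posterior is Pareto(max(x_m, max xᵢ), k + n).
Sample maximum = 48.7; prior scale x_m = 28.51 → posterior scale = max = 48.70.
Posterior shape = 3.12 + 6 = 9.12.
Posterior shape k = 9.12.

9.12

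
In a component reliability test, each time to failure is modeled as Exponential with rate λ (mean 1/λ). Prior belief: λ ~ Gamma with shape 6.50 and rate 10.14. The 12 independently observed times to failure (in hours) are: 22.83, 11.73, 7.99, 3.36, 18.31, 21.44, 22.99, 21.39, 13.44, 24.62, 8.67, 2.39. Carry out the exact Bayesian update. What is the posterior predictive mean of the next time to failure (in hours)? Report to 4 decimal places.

10.8171

With a Gamma(shape α, rate β) prior on the exponential rate λ, the posterior after n observations with total T = Σxᵢ is Gamma(α+n, β+T).
Sum of observations T = 179.16 hours; n = 12.
Posterior: Gamma(6.50+12, 10.14+179.16) = Gamma(18.50, 189.30).
The predictive distribution for the next observation is Lomax; its mean is β/(α−1) = 189.30/17.50 = 10.8171.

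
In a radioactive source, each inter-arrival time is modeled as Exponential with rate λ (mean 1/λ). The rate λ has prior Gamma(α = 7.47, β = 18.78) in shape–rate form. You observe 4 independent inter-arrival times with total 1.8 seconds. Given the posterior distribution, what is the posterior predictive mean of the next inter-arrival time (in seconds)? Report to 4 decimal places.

With a Gamma(shape α, rate β) prior on the exponential rate λ, the posterior after n observations with total T = Σxᵢ is Gamma(α+n, β+T).
Posterior: Gamma(7.47+4, 18.78+1.8) = Gamma(11.47, 20.58).
The predictive distribution for the next observation is Lomax; its mean is β/(α−1) = 20.58/10.47 = 1.9656.

1.9656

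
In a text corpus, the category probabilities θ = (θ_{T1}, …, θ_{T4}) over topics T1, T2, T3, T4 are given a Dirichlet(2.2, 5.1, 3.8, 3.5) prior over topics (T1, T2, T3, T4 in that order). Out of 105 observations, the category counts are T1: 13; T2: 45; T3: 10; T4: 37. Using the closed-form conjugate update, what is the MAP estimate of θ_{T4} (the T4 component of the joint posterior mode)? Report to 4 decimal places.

The Dirichlet prior is conjugate to the Multinomial likelihood: each posterior αⱼ = prior αⱼ + observed count nⱼ.
Posterior concentration: (15.2, 50.1, 13.8, 40.5), total = 119.6.
Joint mode component: (α_{T4}−1)/(Σα−K) = 39.5/115.6 = 0.3417.

0.3417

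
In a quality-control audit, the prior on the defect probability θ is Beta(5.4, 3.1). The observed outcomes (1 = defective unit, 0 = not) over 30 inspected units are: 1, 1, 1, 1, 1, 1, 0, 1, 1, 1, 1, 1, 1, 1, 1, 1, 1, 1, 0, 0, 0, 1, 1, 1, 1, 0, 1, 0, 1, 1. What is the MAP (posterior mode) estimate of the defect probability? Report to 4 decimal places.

0.7781

The Beta prior is conjugate to a Binomial/Bernoulli likelihood; the update adds successes to α and failures to β.
Posterior: Beta(α+k, β+n−k) = Beta(5.4+24, 3.1+6) = Beta(29.4, 9.1).
Mode of Beta(a,b) for a,b>1 is (a−1)/(a+b−2) = 28.4/36.5 = 0.7781.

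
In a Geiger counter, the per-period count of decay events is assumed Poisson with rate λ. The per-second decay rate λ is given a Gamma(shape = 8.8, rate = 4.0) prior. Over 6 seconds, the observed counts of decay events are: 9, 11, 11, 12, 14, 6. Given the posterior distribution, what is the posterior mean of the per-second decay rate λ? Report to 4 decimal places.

7.1800

With a Gamma(shape α, rate β) prior, the Poisson likelihood is conjugate: the posterior is Gamma(α + ΣXᵢ, β + n).
Sum of counts S = 63 over n = 6 seconds.
Posterior: Gamma(α+S, β+n) = Gamma(8.8+63, 4.0+6) = Gamma(71.8, 10.0).
Posterior mean = α/β = 71.8/10.0 = 7.1800.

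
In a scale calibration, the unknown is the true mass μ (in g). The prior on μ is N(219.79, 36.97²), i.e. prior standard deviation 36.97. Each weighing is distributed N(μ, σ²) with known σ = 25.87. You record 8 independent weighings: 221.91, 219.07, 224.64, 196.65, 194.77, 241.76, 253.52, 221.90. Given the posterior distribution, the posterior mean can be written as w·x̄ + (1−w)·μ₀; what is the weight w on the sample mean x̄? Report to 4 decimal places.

0.9423

For Normal data with known variance σ², a Normal(μ₀, σ₀²) prior on μ is conjugate. Posterior precision = 1/σ₀² + n/σ²; posterior mean is the precision-weighted average of μ₀ and x̄.
σ₀² = 36.97² = 1366.7809, σ² = 25.87² = 669.2569. Prior precision 1/σ₀² = 1/1366.7809; data precision n/σ² = 8/669.2569.
w = (n/σ²)/(1/σ₀² + n/σ²) = n·σ₀²/(σ² + n·σ₀²) = 8·1366.7809/(669.2569 + 8·1366.7809) = 10934.2472/11603.5041 = 0.9423.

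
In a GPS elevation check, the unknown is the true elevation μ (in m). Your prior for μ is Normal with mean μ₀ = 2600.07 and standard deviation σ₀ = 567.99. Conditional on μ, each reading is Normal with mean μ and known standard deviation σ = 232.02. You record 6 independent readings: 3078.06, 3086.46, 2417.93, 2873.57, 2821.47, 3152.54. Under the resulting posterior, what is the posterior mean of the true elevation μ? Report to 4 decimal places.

2896.7539

For Normal data with known variance σ², a Normal(μ₀, σ₀²) prior on μ is conjugate. Posterior precision = 1/σ₀² + n/σ²; posterior mean is the precision-weighted average of μ₀ and x̄.
Σxᵢ = 3078.06 + 3086.46 + 2417.93 + 2873.57 + 2821.47 + 3152.54 = 17430.03, so n·x̄ = 17430.03.
σ₀² = 567.99² = 322612.6401, σ² = 232.02² = 53833.2804; σ² + n·σ₀² = 53833.2804 + 6·322612.6401 = 1989509.121.
Posterior mean = (μ₀/σ₀² + n·x̄/σ²)/(1/σ₀² + n/σ²) = (σ²·μ₀ + σ₀²·n·x̄)/(σ² + n·σ₀²) = (53833.2804·2600.07 + 322612.6401·17430.03)/1989509.121 = 5763118292.691831/1989509.121 = 2896.7539.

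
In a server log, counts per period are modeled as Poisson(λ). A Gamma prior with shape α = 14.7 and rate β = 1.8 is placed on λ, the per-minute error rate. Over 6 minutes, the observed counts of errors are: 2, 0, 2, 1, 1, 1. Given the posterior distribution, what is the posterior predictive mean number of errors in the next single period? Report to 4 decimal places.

With a Gamma(shape α, rate β) prior, the Poisson likelihood is conjugate: the posterior is Gamma(α + ΣXᵢ, β + n).
Sum of counts S = 7 over n = 6 minutes.
Posterior: Gamma(α+S, β+n) = Gamma(14.7+7, 1.8+6) = Gamma(21.7, 7.8).
The predictive distribution for one future period is NegBinom with mean α/β = 2.7821.

2.7821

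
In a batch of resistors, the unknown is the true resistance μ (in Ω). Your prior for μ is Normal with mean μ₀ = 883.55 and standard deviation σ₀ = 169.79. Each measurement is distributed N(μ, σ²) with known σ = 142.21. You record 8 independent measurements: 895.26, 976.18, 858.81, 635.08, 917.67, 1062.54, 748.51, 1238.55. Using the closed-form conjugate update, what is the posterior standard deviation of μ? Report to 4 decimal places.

48.2095

For Normal data with known variance σ², a Normal(μ₀, σ₀²) prior on μ is conjugate. Posterior precision = 1/σ₀² + n/σ²; posterior mean is the precision-weighted average of μ₀ and x̄.
σ₀² = 169.79² = 28828.6441, σ² = 142.21² = 20223.6841; σ² + n·σ₀² = 20223.6841 + 8·28828.6441 = 250852.8369.
Posterior precision = 1/σ₀² + n/σ² = 1/28828.6441 + 8/20223.6841 = (σ² + n·σ₀²)/(σ₀²σ²) = 250852.8369/(28828.6441·20223.6841); posterior variance σₙ² = σ₀²σ²/(σ² + n·σ₀²) = 28828.6441·20223.6841/250852.8369 = 2324.157058.
Posterior SD = √σₙ² = √(28828.6441·20223.6841/250852.8369) = 48.2095.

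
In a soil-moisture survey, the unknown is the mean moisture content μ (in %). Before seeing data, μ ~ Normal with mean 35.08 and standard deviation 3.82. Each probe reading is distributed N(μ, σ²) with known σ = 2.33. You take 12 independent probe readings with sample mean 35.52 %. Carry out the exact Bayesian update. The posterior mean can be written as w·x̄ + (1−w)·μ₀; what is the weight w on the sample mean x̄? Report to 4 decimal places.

0.9699

For Normal data with known variance σ², a Normal(μ₀, σ₀²) prior on μ is conjugate. Posterior precision = 1/σ₀² + n/σ²; posterior mean is the precision-weighted average of μ₀ and x̄.
σ₀² = 3.82² = 14.5924, σ² = 2.33² = 5.4289. Prior precision 1/σ₀² = 1/14.5924; data precision n/σ² = 12/5.4289.
w = (n/σ²)/(1/σ₀² + n/σ²) = n·σ₀²/(σ² + n·σ₀²) = 12·14.5924/(5.4289 + 12·14.5924) = 175.1088/180.5377 = 0.9699.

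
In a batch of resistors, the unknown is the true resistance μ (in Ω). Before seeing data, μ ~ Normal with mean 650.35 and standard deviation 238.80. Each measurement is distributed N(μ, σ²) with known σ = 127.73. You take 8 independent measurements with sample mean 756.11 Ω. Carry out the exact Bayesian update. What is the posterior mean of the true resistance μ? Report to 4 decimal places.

752.4584

For Normal data with known variance σ², a Normal(μ₀, σ₀²) prior on μ is conjugate. Posterior precision = 1/σ₀² + n/σ²; posterior mean is the precision-weighted average of μ₀ and x̄.
n·x̄ = 8·756.11 = 6048.88.
σ₀² = 238.80² = 57025.44, σ² = 127.73² = 16314.9529; σ² + n·σ₀² = 16314.9529 + 8·57025.44 = 472518.4729.
Posterior mean = (μ₀/σ₀² + n·x̄/σ²)/(1/σ₀² + n/σ²) = (σ²·μ₀ + σ₀²·n·x̄)/(σ² + n·σ₀²) = (16314.9529·650.35 + 57025.44·6048.88)/472518.4729 = 355550473.125715/472518.4729 = 752.4584.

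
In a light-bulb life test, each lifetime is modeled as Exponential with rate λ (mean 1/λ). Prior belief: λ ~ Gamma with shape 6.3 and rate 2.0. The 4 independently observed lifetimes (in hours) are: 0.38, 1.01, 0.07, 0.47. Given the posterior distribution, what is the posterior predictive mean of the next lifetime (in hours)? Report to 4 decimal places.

0.4226

With a Gamma(shape α, rate β) prior on the exponential rate λ, the posterior after n observations with total T = Σxᵢ is Gamma(α+n, β+T).
Sum of observations T = 1.93 hours; n = 4.
Posterior: Gamma(6.3+4, 2.0+1.93) = Gamma(10.3, 3.93).
The predictive distribution for the next observation is Lomax; its mean is β/(α−1) = 3.93/9.3 = 0.4226.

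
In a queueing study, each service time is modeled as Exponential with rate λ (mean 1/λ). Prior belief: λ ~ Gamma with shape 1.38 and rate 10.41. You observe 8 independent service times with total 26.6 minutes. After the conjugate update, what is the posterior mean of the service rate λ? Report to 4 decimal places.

0.2534

With a Gamma(shape α, rate β) prior on the exponential rate λ, the posterior after n observations with total T = Σxᵢ is Gamma(α+n, β+T).
Posterior: Gamma(1.38+8, 10.41+26.6) = Gamma(9.38, 37.01).
Posterior mean of λ = α/β = 9.38/37.01 = 0.2534.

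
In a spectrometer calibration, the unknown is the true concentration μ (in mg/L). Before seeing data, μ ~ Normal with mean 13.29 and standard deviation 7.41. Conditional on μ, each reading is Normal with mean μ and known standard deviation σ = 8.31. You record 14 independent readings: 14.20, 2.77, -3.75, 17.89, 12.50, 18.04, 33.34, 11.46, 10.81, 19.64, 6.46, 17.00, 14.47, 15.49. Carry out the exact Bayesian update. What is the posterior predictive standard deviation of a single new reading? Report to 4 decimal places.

For Normal data with known variance σ², a Normal(μ₀, σ₀²) prior on μ is conjugate. Posterior precision = 1/σ₀² + n/σ²; posterior mean is the precision-weighted average of μ₀ and x̄.
σ₀² = 7.41² = 54.9081, σ² = 8.31² = 69.0561; σ² + n·σ₀² = 69.0561 + 14·54.9081 = 837.7695.
Posterior precision = 1/σ₀² + n/σ² = 1/54.9081 + 14/69.0561 = (σ² + n·σ₀²)/(σ₀²σ²) = 837.7695/(54.9081·69.0561); posterior variance σₙ² = σ₀²σ²/(σ² + n·σ₀²) = 54.9081·69.0561/837.7695 = 4.525993.
Predictive variance for one new observation = σₙ² + σ² = 54.9081·69.0561/837.7695 + 69.0561 = σ²·(σ₀² + 837.7695)/837.7695 = 69.0561·892.6776/837.7695 = 73.582093; SD = √(69.0561·892.6776/837.7695) = 8.5780.

8.5780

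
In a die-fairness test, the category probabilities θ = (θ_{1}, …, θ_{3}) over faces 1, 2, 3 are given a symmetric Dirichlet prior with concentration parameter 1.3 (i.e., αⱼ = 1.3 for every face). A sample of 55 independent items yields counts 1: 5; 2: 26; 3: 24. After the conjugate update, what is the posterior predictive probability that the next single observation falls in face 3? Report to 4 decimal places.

0.4295

The Dirichlet prior is conjugate to the Multinomial likelihood: each posterior αⱼ = prior αⱼ + observed count nⱼ.
Posterior concentration: (6.3, 27.3, 25.3), total = 58.9.
P(next = 3 | data) = α_{3}/Σα = 0.4295.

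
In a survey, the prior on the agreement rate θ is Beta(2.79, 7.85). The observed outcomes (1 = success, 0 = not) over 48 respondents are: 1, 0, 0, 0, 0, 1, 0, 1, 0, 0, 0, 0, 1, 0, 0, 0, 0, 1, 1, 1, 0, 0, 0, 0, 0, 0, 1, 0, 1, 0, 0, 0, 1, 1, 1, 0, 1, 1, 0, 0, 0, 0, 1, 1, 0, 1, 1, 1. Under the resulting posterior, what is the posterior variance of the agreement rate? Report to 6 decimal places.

The Beta prior is conjugate to a Binomial/Bernoulli likelihood; the update adds successes to α and failures to β.
Posterior: Beta(α+k, β+n−k) = Beta(2.79+19, 7.85+29) = Beta(21.79, 36.85).
Var = αβ/((α+β)²(α+β+1)) = 21.79·36.85/(58.64²·59.64) = 0.003915.

0.003915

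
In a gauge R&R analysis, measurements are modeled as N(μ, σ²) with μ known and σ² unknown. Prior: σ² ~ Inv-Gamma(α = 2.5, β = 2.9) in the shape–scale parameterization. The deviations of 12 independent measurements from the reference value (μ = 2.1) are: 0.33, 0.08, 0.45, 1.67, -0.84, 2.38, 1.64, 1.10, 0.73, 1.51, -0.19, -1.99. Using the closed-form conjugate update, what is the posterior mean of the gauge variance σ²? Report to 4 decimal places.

1.7324

With known mean μ and an Inverse-Gamma(α, β) prior on σ², the Normal likelihood is conjugate: posterior is Inv-Gamma(α + n/2, β + Σ(xᵢ−μ)²/2).
Σ(xᵢ−μ)² = (0.33)² + (0.08)² + (0.45)² + (1.67)² + (-0.84)² + (2.38)² + (1.64)² + (1.10)² + (0.73)² + (1.51)² + (-0.19)² + (-1.99)² = 20.1855.
Posterior: Inv-Gamma(2.5 + 12/2, 2.9 + 20.1855/2) = Inv-Gamma(8.50, 12.99275).
E[σ²|data] = β/(α−1) = 12.99275/7.50 = 1.7324.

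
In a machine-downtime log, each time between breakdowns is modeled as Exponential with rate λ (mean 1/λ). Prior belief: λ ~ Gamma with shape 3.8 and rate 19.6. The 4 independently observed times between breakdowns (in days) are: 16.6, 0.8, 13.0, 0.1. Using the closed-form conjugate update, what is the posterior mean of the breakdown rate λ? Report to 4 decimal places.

With a Gamma(shape α, rate β) prior on the exponential rate λ, the posterior after n observations with total T = Σxᵢ is Gamma(α+n, β+T).
Sum of observations T = 30.5 days; n = 4.
Posterior: Gamma(3.8+4, 19.6+30.5) = Gamma(7.8, 50.1).
Posterior mean of λ = α/β = 7.8/50.1 = 0.1557.

0.1557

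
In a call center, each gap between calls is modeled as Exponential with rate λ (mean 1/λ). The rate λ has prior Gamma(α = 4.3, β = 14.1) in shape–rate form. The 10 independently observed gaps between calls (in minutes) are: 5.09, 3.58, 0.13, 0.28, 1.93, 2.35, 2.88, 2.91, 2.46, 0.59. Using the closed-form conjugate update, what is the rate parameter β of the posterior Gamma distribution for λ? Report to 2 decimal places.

36.30

With a Gamma(shape α, rate β) prior on the exponential rate λ, the posterior after n observations with total T = Σxᵢ is Gamma(α+n, β+T).
Sum of observations T = 22.20 minutes; n = 10.
Posterior: Gamma(4.3+10, 14.1+22.20) = Gamma(14.3, 36.30).
Posterior β = 36.30.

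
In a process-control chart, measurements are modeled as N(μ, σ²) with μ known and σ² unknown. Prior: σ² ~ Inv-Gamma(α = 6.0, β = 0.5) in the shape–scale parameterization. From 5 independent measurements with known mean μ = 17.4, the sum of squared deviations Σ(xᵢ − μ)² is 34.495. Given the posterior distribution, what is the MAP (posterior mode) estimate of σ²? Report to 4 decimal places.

1.8682

With known mean μ and an Inverse-Gamma(α, β) prior on σ², the Normal likelihood is conjugate: posterior is Inv-Gamma(α + n/2, β + Σ(xᵢ−μ)²/2).
Posterior: Inv-Gamma(6.0 + 5/2, 0.5 + 34.495/2) = Inv-Gamma(8.50, 17.7475).
Mode = β/(α+1) = 17.7475/9.50 = 1.8682.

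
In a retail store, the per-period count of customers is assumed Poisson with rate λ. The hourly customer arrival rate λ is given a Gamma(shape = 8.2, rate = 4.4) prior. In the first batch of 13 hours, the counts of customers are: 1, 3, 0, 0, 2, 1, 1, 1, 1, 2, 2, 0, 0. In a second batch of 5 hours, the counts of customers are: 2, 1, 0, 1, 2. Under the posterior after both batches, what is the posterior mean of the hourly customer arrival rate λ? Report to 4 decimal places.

With a Gamma(shape α, rate β) prior, the Poisson likelihood is conjugate: the posterior is Gamma(α + ΣXᵢ, β + n).
Batch 1: sum of counts S = 14 over n = 13 hours.
After batch 1: Gamma(α+S, β+n) = Gamma(8.2+14, 4.4+13) = Gamma(22.2, 17.4).
Batch 2: sum of counts S = 6 over n = 5 hours.
After batch 2: Gamma(α+S, β+n) = Gamma(22.2+6, 17.4+5) = Gamma(28.2, 22.4).
Posterior mean = α/β = 28.2/22.4 = 1.2589.

1.2589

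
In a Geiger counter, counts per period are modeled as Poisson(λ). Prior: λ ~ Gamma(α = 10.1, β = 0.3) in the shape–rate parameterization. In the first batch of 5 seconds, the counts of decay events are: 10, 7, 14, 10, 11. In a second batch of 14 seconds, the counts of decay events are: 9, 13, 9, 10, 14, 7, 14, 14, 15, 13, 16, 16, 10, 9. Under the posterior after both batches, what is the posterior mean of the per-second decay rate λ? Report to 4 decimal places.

11.9741

With a Gamma(shape α, rate β) prior, the Poisson likelihood is conjugate: the posterior is Gamma(α + ΣXᵢ, β + n).
Batch 1: sum of counts S = 52 over n = 5 seconds.
After batch 1: Gamma(α+S, β+n) = Gamma(10.1+52, 0.3+5) = Gamma(62.1, 5.3).
Batch 2: sum of counts S = 169 over n = 14 seconds.
After batch 2: Gamma(α+S, β+n) = Gamma(62.1+169, 5.3+14) = Gamma(231.1, 19.3).
Posterior mean = α/β = 231.1/19.3 = 11.9741.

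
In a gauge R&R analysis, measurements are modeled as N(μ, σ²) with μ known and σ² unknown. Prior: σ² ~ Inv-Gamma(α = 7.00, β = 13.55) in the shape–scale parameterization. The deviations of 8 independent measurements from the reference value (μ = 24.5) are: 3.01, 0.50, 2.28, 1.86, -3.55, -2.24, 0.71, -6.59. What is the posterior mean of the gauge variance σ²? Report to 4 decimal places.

5.3310

With known mean μ and an Inverse-Gamma(α, β) prior on σ², the Normal likelihood is conjugate: posterior is Inv-Gamma(α + n/2, β + Σ(xᵢ−μ)²/2).
Σ(xᵢ−μ)² = (3.01)² + (0.50)² + (2.28)² + (1.86)² + (-3.55)² + (-2.24)² + (0.71)² + (-6.59)² = 79.5204.
Posterior: Inv-Gamma(7.00 + 8/2, 13.55 + 79.5204/2) = Inv-Gamma(11.00, 53.31020).
E[σ²|data] = β/(α−1) = 53.31020/10.00 = 5.3310.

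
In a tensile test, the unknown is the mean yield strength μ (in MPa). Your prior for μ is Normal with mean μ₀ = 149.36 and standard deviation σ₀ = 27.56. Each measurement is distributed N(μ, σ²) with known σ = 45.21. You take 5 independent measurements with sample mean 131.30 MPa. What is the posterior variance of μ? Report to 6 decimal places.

265.758578

For Normal data with known variance σ², a Normal(μ₀, σ₀²) prior on μ is conjugate. Posterior precision = 1/σ₀² + n/σ²; posterior mean is the precision-weighted average of μ₀ and x̄.
σ₀² = 27.56² = 759.5536, σ² = 45.21² = 2043.9441; σ² + n·σ₀² = 2043.9441 + 5·759.5536 = 5841.7121.
Posterior precision = 1/σ₀² + n/σ² = 1/759.5536 + 5/2043.9441 = (σ² + n·σ₀²)/(σ₀²σ²) = 5841.7121/(759.5536·2043.9441); posterior variance σₙ² = σ₀²σ²/(σ² + n·σ₀²) = 759.5536·2043.9441/5841.7121 = 265.758578.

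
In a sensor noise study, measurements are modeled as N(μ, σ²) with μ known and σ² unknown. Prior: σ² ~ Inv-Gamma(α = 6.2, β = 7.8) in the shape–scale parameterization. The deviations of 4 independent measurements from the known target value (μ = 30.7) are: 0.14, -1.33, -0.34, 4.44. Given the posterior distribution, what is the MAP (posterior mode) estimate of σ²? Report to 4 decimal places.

With known mean μ and an Inverse-Gamma(α, β) prior on σ², the Normal likelihood is conjugate: posterior is Inv-Gamma(α + n/2, β + Σ(xᵢ−μ)²/2).
Σ(xᵢ−μ)² = (0.14)² + (-1.33)² + (-0.34)² + (4.44)² = 21.6177.
Posterior: Inv-Gamma(6.2 + 4/2, 7.8 + 21.6177/2) = Inv-Gamma(8.20, 18.60885).
Mode = β/(α+1) = 18.60885/9.20 = 2.0227.

2.0227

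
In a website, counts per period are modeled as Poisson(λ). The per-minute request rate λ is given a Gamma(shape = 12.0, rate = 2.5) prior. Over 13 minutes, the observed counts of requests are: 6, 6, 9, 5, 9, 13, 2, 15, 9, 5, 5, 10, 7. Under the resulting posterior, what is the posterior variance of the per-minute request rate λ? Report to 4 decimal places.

0.4703

With a Gamma(shape α, rate β) prior, the Poisson likelihood is conjugate: the posterior is Gamma(α + ΣXᵢ, β + n).
Sum of counts S = 101 over n = 13 minutes.
Posterior: Gamma(α+S, β+n) = Gamma(12.0+101, 2.5+13) = Gamma(113.0, 15.5).
Var = α/β² = 113.0/15.5² = 0.4703.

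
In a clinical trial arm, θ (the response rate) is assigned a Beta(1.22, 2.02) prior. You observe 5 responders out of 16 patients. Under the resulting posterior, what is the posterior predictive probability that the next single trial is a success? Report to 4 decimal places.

The Beta prior is conjugate to a Binomial/Bernoulli likelihood; the update adds successes to α and failures to β.
Posterior: Beta(α+k, β+n−k) = Beta(1.22+5, 2.02+11) = Beta(6.22, 13.02).
For a single future Bernoulli trial, P(success | data) = α/(α+β) = 0.3233.

0.3233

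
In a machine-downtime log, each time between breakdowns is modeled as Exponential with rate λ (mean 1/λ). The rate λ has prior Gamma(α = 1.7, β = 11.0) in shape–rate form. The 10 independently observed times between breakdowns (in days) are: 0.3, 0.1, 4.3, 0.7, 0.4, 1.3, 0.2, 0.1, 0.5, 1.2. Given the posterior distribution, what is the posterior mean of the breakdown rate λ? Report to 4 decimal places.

0.5821

With a Gamma(shape α, rate β) prior on the exponential rate λ, the posterior after n observations with total T = Σxᵢ is Gamma(α+n, β+T).
Sum of observations T = 9.1 days; n = 10.
Posterior: Gamma(1.7+10, 11.0+9.1) = Gamma(11.7, 20.1).
Posterior mean of λ = α/β = 11.7/20.1 = 0.5821.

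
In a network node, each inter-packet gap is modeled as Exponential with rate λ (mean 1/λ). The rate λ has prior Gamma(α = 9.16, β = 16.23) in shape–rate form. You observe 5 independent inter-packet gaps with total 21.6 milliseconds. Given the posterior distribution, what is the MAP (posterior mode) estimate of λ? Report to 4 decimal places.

With a Gamma(shape α, rate β) prior on the exponential rate λ, the posterior after n observations with total T = Σxᵢ is Gamma(α+n, β+T).
Posterior: Gamma(9.16+5, 16.23+21.6) = Gamma(14.16, 37.83).
Mode = (α−1)/β = 0.3479.

0.3479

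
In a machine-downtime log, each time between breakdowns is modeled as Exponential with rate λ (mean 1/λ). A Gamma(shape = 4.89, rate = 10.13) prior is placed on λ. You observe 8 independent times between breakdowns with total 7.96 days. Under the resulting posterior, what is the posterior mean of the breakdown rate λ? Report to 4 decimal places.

With a Gamma(shape α, rate β) prior on the exponential rate λ, the posterior after n observations with total T = Σxᵢ is Gamma(α+n, β+T).
Posterior: Gamma(4.89+8, 10.13+7.96) = Gamma(12.89, 18.09).
Posterior mean of λ = α/β = 12.89/18.09 = 0.7125.

0.7125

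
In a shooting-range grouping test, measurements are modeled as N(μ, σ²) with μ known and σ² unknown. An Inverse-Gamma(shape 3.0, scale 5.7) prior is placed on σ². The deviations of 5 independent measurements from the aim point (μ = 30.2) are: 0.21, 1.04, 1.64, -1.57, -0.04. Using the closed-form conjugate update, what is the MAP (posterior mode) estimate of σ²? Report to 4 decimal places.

With known mean μ and an Inverse-Gamma(α, β) prior on σ², the Normal likelihood is conjugate: posterior is Inv-Gamma(α + n/2, β + Σ(xᵢ−μ)²/2).
Σ(xᵢ−μ)² = (0.21)² + (1.04)² + (1.64)² + (-1.57)² + (-0.04)² = 6.2818.
Posterior: Inv-Gamma(3.0 + 5/2, 5.7 + 6.2818/2) = Inv-Gamma(5.50, 8.84090).
Mode = β/(α+1) = 8.84090/6.50 = 1.3601.

1.3601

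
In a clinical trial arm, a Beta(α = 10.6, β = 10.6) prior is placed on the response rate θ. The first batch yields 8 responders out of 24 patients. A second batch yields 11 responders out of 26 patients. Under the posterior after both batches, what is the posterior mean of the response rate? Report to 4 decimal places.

0.4157

The Beta prior is conjugate to a Binomial/Bernoulli likelihood; the update adds successes to α and failures to β.
After batch 1: Beta(10.6+8, 10.6+16) = Beta(18.6, 26.6).
After batch 2: Beta(18.6+11, 26.6+15) = Beta(29.6, 41.6).
Posterior mean = α/(α+β) = 29.6/71.2 = 0.4157.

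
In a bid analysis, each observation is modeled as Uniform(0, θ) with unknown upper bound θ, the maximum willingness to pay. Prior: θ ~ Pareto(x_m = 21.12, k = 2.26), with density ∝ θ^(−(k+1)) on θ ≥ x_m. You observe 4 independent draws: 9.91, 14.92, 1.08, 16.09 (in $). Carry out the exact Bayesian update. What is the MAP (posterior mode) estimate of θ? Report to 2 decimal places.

21.12

A Pareto(scale x_m, shape k) prior on the upper bound θ of Uniform(0, θ) is conjugate: posterior is Pareto(max(x_m, max xᵢ), k + n).
Sample maximum = 16.09; prior scale x_m = 21.12 → posterior scale = max = 21.12.
Posterior shape = 2.26 + 4 = 6.26.
The Pareto density is decreasing on [x_m, ∞), so the mode is x_m = 21.12.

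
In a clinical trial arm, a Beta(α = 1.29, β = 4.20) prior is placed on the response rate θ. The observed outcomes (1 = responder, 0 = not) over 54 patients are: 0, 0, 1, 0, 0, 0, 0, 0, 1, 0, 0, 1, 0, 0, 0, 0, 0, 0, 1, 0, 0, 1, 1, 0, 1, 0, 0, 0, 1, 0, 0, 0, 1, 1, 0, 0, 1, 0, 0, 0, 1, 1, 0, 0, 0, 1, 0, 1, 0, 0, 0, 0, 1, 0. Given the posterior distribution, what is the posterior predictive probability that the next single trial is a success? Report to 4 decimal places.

The Beta prior is conjugate to a Binomial/Bernoulli likelihood; the update adds successes to α and failures to β.
Posterior: Beta(α+k, β+n−k) = Beta(1.29+16, 4.20+38) = Beta(17.29, 42.20).
For a single future Bernoulli trial, P(success | data) = α/(α+β) = 0.2906.

0.2906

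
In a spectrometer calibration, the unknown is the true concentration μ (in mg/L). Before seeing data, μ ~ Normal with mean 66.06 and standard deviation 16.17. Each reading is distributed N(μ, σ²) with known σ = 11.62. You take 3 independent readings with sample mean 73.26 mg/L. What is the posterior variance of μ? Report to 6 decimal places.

38.398398

For Normal data with known variance σ², a Normal(μ₀, σ₀²) prior on μ is conjugate. Posterior precision = 1/σ₀² + n/σ²; posterior mean is the precision-weighted average of μ₀ and x̄.
σ₀² = 16.17² = 261.4689, σ² = 11.62² = 135.0244; σ² + n·σ₀² = 135.0244 + 3·261.4689 = 919.4311.
Posterior precision = 1/σ₀² + n/σ² = 1/261.4689 + 3/135.0244 = (σ² + n·σ₀²)/(σ₀²σ²) = 919.4311/(261.4689·135.0244); posterior variance σₙ² = σ₀²σ²/(σ² + n·σ₀²) = 261.4689·135.0244/919.4311 = 38.398398.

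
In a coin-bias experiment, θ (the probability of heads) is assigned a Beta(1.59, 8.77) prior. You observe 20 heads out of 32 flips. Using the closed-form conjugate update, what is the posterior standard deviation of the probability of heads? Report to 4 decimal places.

The Beta prior is conjugate to a Binomial/Bernoulli likelihood; the update adds successes to α and failures to β.
Posterior: Beta(α+k, β+n−k) = Beta(1.59+20, 8.77+12) = Beta(21.59, 20.77).
Var = αβ/((α+β)²(α+β+1)) = 21.59·20.77/(42.36²·43.36) = 0.00576352; SD = √0.00576352 = 0.0759.

0.0759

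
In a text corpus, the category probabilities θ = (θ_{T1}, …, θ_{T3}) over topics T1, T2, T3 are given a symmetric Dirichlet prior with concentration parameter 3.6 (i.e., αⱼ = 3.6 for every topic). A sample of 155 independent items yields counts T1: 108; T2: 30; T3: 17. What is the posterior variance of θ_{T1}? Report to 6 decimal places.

The Dirichlet prior is conjugate to the Multinomial likelihood: each posterior αⱼ = prior αⱼ + observed count nⱼ.
Posterior concentration: (111.6, 33.6, 20.6), total = 165.8.
Var[θ_j] = α_j(Σα−α_j)/((Σα)²(Σα+1)) = 111.6·54.2/(165.8²·166.8) = 0.001319.

0.001319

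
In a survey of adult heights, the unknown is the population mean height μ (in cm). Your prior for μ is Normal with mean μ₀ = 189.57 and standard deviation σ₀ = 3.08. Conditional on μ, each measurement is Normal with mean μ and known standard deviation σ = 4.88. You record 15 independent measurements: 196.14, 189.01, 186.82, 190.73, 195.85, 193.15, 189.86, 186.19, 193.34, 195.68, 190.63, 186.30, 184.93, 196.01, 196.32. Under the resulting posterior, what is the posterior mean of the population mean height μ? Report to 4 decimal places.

For Normal data with known variance σ², a Normal(μ₀, σ₀²) prior on μ is conjugate. Posterior precision = 1/σ₀² + n/σ²; posterior mean is the precision-weighted average of μ₀ and x̄.
Σxᵢ = 196.14 + 189.01 + 186.82 + 190.73 + 195.85 + 193.15 + 189.86 + 186.19 + 193.34 + 195.68 + 190.63 + 186.30 + 184.93 + 196.01 + 196.32 = 2870.96, so n·x̄ = 2870.96.
σ₀² = 3.08² = 9.4864, σ² = 4.88² = 23.8144; σ² + n·σ₀² = 23.8144 + 15·9.4864 = 166.1104.
Posterior mean = (μ₀/σ₀² + n·x̄/σ²)/(1/σ₀² + n/σ²) = (σ²·μ₀ + σ₀²·n·x̄)/(σ² + n·σ₀²) = (23.8144·189.57 + 9.4864·2870.96)/166.1104 = 31749.570752/166.1104 = 191.1354.

191.1354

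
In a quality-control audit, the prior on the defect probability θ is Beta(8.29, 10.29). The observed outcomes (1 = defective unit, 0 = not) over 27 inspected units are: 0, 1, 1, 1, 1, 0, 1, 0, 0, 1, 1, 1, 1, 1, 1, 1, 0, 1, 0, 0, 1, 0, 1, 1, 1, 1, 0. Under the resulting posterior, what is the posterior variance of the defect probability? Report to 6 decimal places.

0.005241

The Beta prior is conjugate to a Binomial/Bernoulli likelihood; the update adds successes to α and failures to β.
Posterior: Beta(α+k, β+n−k) = Beta(8.29+18, 10.29+9) = Beta(26.29, 19.29).
Var = αβ/((α+β)²(α+β+1)) = 26.29·19.29/(45.58²·46.58) = 0.005241.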